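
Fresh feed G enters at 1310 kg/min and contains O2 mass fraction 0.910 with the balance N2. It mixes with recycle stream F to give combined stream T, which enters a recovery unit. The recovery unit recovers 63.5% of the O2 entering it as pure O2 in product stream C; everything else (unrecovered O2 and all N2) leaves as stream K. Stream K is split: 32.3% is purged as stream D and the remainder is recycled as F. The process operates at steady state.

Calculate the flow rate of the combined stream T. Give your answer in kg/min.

N2 enters only via G and leaves only via the purge: 1310×0.090 = 0.323×(N2 in K), and the recovery unit passes all N2, so N2 in T = N2 in K = 365.02 kg/min.
O2 in T: m_A = 1310×0.910 + (1−0.323)·(1−0.635)·m_A, so m_A = 1192.1/0.7529 = 1583.4 kg/min.
T = 1583.4 + 365.02 = 1948.4 kg/min.

1948 kg/min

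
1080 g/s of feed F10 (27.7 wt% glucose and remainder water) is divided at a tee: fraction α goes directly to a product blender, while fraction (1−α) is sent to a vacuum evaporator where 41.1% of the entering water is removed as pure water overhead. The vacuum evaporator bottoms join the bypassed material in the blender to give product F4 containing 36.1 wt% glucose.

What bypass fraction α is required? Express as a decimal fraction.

0.217

All 1080×0.277 = 299.16 g/s of glucose reaches F4, so F4 = 299.16/0.361 = 828.7 g/s and vapour = 251.3 g/s.
The evaporator receives (1−α)·1080 of feed at 0.723 water and removes 0.411 of that water:
0.411×0.723×(1−α)×1080 = 251.3
(1−α) = 251.3/320.93 = 0.7831;  α = 0.2169.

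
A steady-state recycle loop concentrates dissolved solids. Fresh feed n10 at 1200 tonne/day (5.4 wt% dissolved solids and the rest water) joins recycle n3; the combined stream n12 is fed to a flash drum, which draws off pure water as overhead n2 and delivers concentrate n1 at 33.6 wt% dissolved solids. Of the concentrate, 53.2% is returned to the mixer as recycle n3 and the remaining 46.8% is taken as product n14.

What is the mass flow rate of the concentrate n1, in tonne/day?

412.1 tonne/day

Overall dissolved solids balance (none leaves overhead): dissolved solids in fresh feed = dissolved solids in product, i.e. 1200×0.054 = (1−0.532)·n1·0.336.
n1 = 64.8/(0.336×0.468) = 412.09 tonne/day.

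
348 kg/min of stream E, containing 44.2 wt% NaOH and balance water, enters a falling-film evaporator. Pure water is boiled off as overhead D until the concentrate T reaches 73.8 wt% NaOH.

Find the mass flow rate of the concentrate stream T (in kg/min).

208.4 kg/min

NaOH is conserved: 348×0.442 = 153.82 kg/min all reports to the concentrate.
Concentrate = 153.82/(target fraction) = 208.42 kg/min.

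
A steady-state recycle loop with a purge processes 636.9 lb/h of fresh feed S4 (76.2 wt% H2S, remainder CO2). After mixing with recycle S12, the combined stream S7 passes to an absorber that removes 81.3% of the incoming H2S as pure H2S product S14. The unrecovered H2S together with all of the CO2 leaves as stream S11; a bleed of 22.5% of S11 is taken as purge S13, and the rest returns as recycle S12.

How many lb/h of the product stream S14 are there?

461.4 lb/h

H2S in S7: m_A = 636.9×0.762 + (1−0.225)·(1−0.813)·m_A, so m_A = 485.32/0.8551 = 567.57 lb/h.
Product S14 = 0.813×567.57 = 461.44 lb/h.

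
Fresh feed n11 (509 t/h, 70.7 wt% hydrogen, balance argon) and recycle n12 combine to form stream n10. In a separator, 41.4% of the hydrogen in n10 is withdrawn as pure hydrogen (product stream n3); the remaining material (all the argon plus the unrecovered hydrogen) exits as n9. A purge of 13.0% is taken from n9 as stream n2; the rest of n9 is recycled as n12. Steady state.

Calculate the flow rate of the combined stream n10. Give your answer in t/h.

argon enters only via n11 and leaves only via the purge: 509×0.293 = 0.130×(argon in n9), and the separator passes all argon, so argon in n10 = argon in n9 = 1147.2 t/h.
hydrogen in n10: m_A = 509×0.707 + (1−0.130)·(1−0.414)·m_A, so m_A = 359.86/0.4902 = 734.14 t/h.
n10 = 734.14 + 1147.2 = 1881.4 t/h.

1881 t/h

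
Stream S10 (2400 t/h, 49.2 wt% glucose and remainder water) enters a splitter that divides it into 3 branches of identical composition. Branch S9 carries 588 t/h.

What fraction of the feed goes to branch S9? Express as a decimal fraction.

0.245

Fraction to S9 = 588/2400 = 0.2450.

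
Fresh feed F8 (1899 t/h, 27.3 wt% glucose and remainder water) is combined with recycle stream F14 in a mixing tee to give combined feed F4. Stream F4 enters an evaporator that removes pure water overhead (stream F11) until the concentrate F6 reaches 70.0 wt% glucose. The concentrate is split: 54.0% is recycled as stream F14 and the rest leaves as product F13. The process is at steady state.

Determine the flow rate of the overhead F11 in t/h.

1158 t/h

Overall glucose balance (none leaves overhead): glucose in fresh feed = glucose in product, i.e. 1899×0.273 = (1−0.540)·F6·0.700.
F6 = 518.43/(0.700×0.460) = 1610 t/h.
Recycle F14 = 0.540×1610 = 869.41 t/h.
Combined feed F4 = 1899 + 869.41 = 2768.4 t/h.
Overhead F11 = F4 − F6 = 2768.4 − 1610 = 1158.4 t/h.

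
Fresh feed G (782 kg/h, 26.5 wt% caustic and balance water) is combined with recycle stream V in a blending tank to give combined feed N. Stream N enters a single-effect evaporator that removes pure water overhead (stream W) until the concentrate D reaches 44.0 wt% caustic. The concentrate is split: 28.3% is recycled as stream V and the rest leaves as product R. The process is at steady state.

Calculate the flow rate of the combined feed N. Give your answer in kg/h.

967.9 kg/h

Overall caustic balance (none leaves overhead): caustic in fresh feed = caustic in product, i.e. 782×0.265 = (1−0.283)·D·0.440.
D = 207.23/(0.440×0.717) = 656.87 kg/h.
Recycle V = 0.283×656.87 = 185.89 kg/h.
Combined feed N = 782 + 185.89 = 967.89 kg/h.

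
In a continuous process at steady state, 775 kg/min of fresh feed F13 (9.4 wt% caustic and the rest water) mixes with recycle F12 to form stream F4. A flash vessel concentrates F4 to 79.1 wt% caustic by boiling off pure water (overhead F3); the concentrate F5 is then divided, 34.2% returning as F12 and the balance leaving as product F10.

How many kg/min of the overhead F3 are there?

682.9 kg/min

Overall caustic balance (none leaves overhead): caustic in fresh feed = caustic in product, i.e. 775×0.094 = (1−0.342)·F5·0.791.
F5 = 72.85/(0.791×0.658) = 139.97 kg/min.
Recycle F12 = 0.342×139.97 = 47.869 kg/min.
Combined feed F4 = 775 + 47.869 = 822.87 kg/min.
Overhead F3 = F4 − F5 = 822.87 − 139.97 = 682.9 kg/min.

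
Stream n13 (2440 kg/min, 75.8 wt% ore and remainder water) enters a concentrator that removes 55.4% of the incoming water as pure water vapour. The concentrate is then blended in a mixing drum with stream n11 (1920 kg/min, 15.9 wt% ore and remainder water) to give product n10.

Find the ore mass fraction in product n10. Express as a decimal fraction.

0.534

Vapour removed = 0.554×0.242×2440 = 327.13 kg/min; concentrate = 2112.9 kg/min.
ore reaching the mixer = 1849.5 (from concentrate) + 1920×0.159 = 2154.8 kg/min.
Product flow = 2112.9 + 1920 = 4032.9 kg/min; ore fraction = 0.534.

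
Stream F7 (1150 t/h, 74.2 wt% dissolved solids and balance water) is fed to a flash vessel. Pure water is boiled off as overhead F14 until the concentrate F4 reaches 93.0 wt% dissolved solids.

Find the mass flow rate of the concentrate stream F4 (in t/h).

917.5 t/h

dissolved solids is conserved: 1150×0.742 = 853.3 t/h all reports to the concentrate.
Concentrate = 853.3/(target fraction) = 917.53 t/h.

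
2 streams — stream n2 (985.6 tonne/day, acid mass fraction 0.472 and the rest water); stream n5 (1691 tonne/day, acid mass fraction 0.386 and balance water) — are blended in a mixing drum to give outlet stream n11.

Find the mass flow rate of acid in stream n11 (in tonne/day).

acid out = acid in = 985.6×0.472 + 1691×0.386 = 1117.9 tonne/day.

1118 tonne/day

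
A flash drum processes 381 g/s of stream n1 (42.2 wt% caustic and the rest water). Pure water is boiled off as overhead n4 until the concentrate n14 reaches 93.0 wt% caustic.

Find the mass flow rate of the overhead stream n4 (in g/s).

caustic is conserved: 381×0.422 = 160.78 g/s all reports to the concentrate.
Concentrate = 160.78/(target fraction) = 172.88 g/s.
Overhead = 381 − 172.88 = 208.12 g/s.

208.1 g/s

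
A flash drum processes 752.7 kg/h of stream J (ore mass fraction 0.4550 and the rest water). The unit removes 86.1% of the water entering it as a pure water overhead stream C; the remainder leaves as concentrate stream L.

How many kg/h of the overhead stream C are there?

353.2 kg/h

water entering = 752.7×0.545 = 410.22 kg/h; overhead removed = 0.861×410.22 = 353.2 kg/h.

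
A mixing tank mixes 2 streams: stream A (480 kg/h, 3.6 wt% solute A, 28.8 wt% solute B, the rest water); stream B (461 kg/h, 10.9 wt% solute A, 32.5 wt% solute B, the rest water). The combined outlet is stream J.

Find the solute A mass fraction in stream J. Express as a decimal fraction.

Total flow out = 480 + 461 = 941 kg/h.
solute A in = 480×0.036 + 461×0.109 = 67.529 kg/h.
solute A mass fraction in J = 67.529/941 = 0.072.

0.072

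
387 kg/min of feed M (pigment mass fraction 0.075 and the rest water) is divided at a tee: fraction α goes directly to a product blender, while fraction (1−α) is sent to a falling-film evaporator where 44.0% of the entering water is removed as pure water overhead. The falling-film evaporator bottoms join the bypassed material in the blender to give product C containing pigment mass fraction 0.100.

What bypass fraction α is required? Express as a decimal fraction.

0.386

All 387×0.075 = 29.025 kg/min of pigment reaches C, so C = 29.025/0.100 = 290.25 kg/min and vapour = 96.75 kg/min.
The evaporator receives (1−α)·387 of feed at 0.925 water and removes 0.440 of that water:
0.440×0.925×(1−α)×387 = 96.75
(1−α) = 96.75/157.51 = 0.6143;  α = 0.3857.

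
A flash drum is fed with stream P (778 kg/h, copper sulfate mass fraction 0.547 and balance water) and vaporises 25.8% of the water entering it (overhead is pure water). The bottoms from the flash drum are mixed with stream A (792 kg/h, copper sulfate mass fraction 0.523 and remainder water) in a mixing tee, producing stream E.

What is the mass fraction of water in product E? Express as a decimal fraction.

Vapour removed = 0.258×0.453×778 = 90.928 kg/h; concentrate = 687.07 kg/h.
water reaching the mixer = 261.51 (from concentrate) + 792×0.477 = 639.29 kg/h.
Product flow = 687.07 + 792 = 1479.1 kg/h; water fraction = 0.432.

0.432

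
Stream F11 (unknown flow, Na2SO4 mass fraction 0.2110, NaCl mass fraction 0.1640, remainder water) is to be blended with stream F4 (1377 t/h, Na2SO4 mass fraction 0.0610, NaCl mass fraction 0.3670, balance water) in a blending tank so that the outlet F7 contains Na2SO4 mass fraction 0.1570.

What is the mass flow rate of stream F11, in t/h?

2448 t/h

Let F11 be the unknown flow. Total out = 1377 + F11.
Na2SO4 balance: 83.997 + 0.211·F11 = 0.157·(1377 + F11)
(0.211 − 0.157)·F11 = 0.157×1377 − 83.997 = 132.19
F11 = 132.19 / 0.054 = 2448 t/h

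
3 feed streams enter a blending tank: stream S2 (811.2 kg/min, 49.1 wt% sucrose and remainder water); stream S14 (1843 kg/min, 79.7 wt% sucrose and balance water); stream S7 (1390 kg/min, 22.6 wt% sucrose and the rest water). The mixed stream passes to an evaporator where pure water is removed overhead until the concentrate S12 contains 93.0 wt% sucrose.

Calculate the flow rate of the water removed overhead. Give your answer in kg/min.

1699 kg/min

sucrose entering = 811.2×0.491 + 1843×0.797 + 1390×0.226 = 2181.3 kg/min.
All sucrose reports to S12, so S12 = 2181.3/0.930 = 2345.5 kg/min.
Total feed = 4044.2 kg/min; overhead = 4044.2 − 2345.5 = 1698.7 kg/min.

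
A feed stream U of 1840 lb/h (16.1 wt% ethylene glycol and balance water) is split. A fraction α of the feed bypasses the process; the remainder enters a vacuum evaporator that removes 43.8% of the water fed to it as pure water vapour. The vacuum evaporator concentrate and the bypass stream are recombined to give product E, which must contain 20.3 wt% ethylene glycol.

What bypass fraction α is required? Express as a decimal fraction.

0.437

All 1840×0.161 = 296.24 lb/h of ethylene glycol reaches E, so E = 296.24/0.203 = 1459.3 lb/h and vapour = 380.69 lb/h.
The evaporator receives (1−α)·1840 of feed at 0.839 water and removes 0.438 of that water:
0.438×0.839×(1−α)×1840 = 380.69
(1−α) = 380.69/676.17 = 0.5630;  α = 0.4370.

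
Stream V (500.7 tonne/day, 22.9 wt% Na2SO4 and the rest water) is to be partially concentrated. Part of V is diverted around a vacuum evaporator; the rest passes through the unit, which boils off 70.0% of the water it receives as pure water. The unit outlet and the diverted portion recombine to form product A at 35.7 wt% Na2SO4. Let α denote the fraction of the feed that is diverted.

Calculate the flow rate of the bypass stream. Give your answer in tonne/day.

All 500.7×0.229 = 114.66 tonne/day of Na2SO4 reaches A, so A = 114.66/0.357 = 321.18 tonne/day and vapour = 179.52 tonne/day.
The evaporator receives (1−α)·500.7 of feed at 0.771 water and removes 0.700 of that water:
0.700×0.771×(1−α)×500.7 = 179.52
(1−α) = 179.52/270.23 = 0.6643;  α = 0.3357.
Bypass flow = 0.3357×500.7 = 168.07 tonne/day.

168.1 tonne/day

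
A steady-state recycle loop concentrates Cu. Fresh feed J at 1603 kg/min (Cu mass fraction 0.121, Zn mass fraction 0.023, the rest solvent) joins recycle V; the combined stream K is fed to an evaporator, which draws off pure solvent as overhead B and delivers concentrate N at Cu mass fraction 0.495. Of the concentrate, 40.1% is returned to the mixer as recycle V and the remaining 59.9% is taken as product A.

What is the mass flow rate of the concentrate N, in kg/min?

Overall Cu balance (none leaves overhead): Cu in fresh feed = Cu in product, i.e. 1603×0.121 = (1−0.401)·N·0.495.
N = 193.96/(0.495×0.599) = 654.16 kg/min.

654.2 kg/min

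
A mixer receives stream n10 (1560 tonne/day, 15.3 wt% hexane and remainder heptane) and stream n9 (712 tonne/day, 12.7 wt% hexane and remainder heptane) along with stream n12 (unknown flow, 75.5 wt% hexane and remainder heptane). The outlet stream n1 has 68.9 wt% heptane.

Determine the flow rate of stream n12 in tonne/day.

Let n12 be the unknown flow. Total out = 2272 + n12.
heptane balance: 1942.9 + 0.245·n12 = 0.689·(2272 + n12)
(0.245 − 0.689)·n12 = 0.689×2272 − 1942.9 = -377.49
n12 = -377.49 / -0.444 = 850.2 tonne/day

850.2 tonne/day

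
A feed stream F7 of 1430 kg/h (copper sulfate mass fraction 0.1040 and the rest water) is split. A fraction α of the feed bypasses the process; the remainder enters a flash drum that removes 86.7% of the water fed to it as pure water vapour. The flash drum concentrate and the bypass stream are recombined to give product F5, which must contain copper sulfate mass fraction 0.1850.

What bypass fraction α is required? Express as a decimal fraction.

0.436

All 1430×0.104 = 148.72 kg/h of copper sulfate reaches F5, so F5 = 148.72/0.185 = 803.89 kg/h and vapour = 626.11 kg/h.
The evaporator receives (1−α)·1430 of feed at 0.896 water and removes 0.867 of that water:
0.867×0.896×(1−α)×1430 = 626.11
(1−α) = 626.11/1110.9 = 0.5636;  α = 0.4364.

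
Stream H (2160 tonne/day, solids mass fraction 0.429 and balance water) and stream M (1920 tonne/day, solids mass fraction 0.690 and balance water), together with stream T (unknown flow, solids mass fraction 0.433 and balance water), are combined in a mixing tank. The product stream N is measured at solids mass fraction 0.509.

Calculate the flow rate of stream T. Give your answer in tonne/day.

2299 tonne/day

Let T be the unknown flow. Total out = 4080 + T.
solids balance: 2251.4 + 0.433·T = 0.509·(4080 + T)
(0.433 − 0.509)·T = 0.509×4080 − 2251.4 = -174.72
T = -174.72 / -0.076 = 2298.9 tonne/day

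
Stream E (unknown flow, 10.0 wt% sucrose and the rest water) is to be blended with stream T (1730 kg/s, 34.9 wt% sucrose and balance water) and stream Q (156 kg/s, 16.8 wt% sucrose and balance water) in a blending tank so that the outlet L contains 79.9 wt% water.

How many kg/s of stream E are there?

2484 kg/s

Let E be the unknown flow. Total out = 1886 + E.
water balance: 1256 + 0.900·E = 0.799·(1886 + E)
(0.900 − 0.799)·E = 0.799×1886 − 1256 = 250.89
E = 250.89 / 0.101 = 2484.1 kg/s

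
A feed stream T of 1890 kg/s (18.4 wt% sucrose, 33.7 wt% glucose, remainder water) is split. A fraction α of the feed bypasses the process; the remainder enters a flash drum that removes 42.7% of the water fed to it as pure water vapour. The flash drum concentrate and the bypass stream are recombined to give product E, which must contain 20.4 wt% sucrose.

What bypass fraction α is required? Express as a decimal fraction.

All 1890×0.184 = 347.76 kg/s of sucrose reaches E, so E = 347.76/0.204 = 1704.7 kg/s and vapour = 185.29 kg/s.
The evaporator receives (1−α)·1890 of feed at 0.479 water and removes 0.427 of that water:
0.427×0.479×(1−α)×1890 = 185.29
(1−α) = 185.29/386.57 = 0.4793;  α = 0.5207.

0.521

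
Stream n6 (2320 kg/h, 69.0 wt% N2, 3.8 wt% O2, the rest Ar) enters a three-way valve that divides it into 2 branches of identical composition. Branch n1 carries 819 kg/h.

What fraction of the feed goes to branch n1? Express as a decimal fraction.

Fraction to n1 = 819/2320 = 0.3530.

0.353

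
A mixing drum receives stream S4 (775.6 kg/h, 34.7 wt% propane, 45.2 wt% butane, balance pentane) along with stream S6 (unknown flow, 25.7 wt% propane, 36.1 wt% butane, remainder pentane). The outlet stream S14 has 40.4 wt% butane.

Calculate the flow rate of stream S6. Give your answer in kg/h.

Let S6 be the unknown flow. Total out = 775.6 + S6.
butane balance: 350.57 + 0.361·S6 = 0.404·(775.6 + S6)
(0.361 − 0.404)·S6 = 0.404×775.6 − 350.57 = -37.229
S6 = -37.229 / -0.043 = 865.79 kg/h

865.8 kg/h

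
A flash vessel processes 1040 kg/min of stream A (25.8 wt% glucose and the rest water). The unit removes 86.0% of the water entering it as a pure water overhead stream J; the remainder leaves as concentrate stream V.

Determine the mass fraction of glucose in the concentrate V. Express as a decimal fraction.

0.713

glucose is not removed: 1040×0.258 = 268.32 kg/min of glucose enters V.
water entering = 1040×0.742 = 771.68 kg/min; overhead removed = 0.860×771.68 = 663.64 kg/min.
Concentrate = 1040 − 663.64 = 376.36 kg/min.
Mass fraction = 268.32/376.36 = 0.713.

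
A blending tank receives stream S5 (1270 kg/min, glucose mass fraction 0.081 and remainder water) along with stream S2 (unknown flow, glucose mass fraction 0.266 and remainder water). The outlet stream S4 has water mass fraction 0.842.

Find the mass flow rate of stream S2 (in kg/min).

905.5 kg/min

Let S2 be the unknown flow. Total out = 1270 + S2.
water balance: 1167.1 + 0.734·S2 = 0.842·(1270 + S2)
(0.734 − 0.842)·S2 = 0.842×1270 − 1167.1 = -97.79
S2 = -97.79 / -0.108 = 905.46 kg/min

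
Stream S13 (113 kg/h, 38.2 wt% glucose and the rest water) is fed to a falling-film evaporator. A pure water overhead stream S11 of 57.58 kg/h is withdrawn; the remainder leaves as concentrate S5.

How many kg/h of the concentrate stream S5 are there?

Concentrate = 113 − 57.58 = 55.42 kg/h.

55.42 kg/h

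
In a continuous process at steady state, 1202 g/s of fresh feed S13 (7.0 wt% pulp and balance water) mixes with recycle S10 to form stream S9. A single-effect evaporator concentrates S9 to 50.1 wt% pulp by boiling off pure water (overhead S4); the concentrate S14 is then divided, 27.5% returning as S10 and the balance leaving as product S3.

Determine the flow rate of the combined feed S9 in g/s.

Overall pulp balance (none leaves overhead): pulp in fresh feed = pulp in product, i.e. 1202×0.070 = (1−0.275)·S14·0.501.
S14 = 84.14/(0.501×0.725) = 231.65 g/s.
Recycle S10 = 0.275×231.65 = 63.703 g/s.
Combined feed S9 = 1202 + 63.703 = 1265.7 g/s.

1266 g/s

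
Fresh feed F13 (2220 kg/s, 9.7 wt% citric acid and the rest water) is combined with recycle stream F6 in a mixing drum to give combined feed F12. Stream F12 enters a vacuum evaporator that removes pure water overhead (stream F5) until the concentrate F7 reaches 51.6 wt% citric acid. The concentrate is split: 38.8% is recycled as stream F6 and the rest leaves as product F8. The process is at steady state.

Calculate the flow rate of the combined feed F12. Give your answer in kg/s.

2485 kg/s

Overall citric acid balance (none leaves overhead): citric acid in fresh feed = citric acid in product, i.e. 2220×0.097 = (1−0.388)·F7·0.516.
F7 = 215.34/(0.516×0.612) = 681.9 kg/s.
Recycle F6 = 0.388×681.9 = 264.58 kg/s.
Combined feed F12 = 2220 + 264.58 = 2484.6 kg/s.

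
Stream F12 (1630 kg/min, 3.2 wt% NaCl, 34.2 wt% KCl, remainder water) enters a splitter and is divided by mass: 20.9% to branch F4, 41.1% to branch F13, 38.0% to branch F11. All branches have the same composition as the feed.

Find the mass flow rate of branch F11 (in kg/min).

Branch F11 flow = 0.380×1630 = 619.4 kg/min.

619.4 kg/min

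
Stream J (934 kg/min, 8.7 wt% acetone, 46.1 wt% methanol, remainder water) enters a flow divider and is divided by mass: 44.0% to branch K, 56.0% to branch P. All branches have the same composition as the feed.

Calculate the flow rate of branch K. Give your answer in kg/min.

411 kg/min

Branch K flow = 0.440×934 = 410.96 kg/min.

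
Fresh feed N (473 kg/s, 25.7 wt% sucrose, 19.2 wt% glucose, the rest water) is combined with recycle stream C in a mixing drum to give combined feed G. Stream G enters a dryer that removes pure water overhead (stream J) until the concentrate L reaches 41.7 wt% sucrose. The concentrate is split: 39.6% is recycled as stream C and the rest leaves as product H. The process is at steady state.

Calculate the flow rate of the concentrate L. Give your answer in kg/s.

Overall sucrose balance (none leaves overhead): sucrose in fresh feed = sucrose in product, i.e. 473×0.257 = (1−0.396)·L·0.417.
L = 121.56/(0.417×0.604) = 482.64 kg/s.

482.6 kg/s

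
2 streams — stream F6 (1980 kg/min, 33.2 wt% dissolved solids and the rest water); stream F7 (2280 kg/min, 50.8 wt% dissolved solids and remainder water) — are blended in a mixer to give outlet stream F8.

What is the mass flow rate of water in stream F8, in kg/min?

water out = water in = 1980×0.668 + 2280×0.492 = 2444.4 kg/min.

2444 kg/min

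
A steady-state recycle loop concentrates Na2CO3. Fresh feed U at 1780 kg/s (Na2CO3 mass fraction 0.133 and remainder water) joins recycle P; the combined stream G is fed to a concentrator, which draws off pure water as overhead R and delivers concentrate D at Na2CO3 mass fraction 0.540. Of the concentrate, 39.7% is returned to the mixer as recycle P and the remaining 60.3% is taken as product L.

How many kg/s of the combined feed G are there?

2069 kg/s

Overall Na2CO3 balance (none leaves overhead): Na2CO3 in fresh feed = Na2CO3 in product, i.e. 1780×0.133 = (1−0.397)·D·0.540.
D = 236.74/(0.540×0.603) = 727.04 kg/s.
Recycle P = 0.397×727.04 = 288.64 kg/s.
Combined feed G = 1780 + 288.64 = 2068.6 kg/s.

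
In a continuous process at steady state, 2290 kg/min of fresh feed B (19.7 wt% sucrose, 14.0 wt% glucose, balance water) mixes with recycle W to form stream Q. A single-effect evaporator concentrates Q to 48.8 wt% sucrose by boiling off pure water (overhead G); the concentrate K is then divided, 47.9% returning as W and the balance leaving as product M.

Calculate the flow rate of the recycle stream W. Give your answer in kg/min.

Overall sucrose balance (none leaves overhead): sucrose in fresh feed = sucrose in product, i.e. 2290×0.197 = (1−0.479)·K·0.488.
K = 451.13/(0.488×0.521) = 1774.4 kg/min.
Recycle W = 0.479×1774.4 = 849.92 kg/min.

849.9 kg/min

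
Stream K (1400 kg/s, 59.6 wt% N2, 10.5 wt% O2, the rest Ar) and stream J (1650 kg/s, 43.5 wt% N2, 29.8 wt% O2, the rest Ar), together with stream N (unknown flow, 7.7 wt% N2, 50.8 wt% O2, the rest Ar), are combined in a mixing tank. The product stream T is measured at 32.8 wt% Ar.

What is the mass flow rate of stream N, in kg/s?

Let N be the unknown flow. Total out = 3050 + N.
Ar balance: 859.15 + 0.415·N = 0.328·(3050 + N)
(0.415 − 0.328)·N = 0.328×3050 − 859.15 = 141.25
N = 141.25 / 0.087 = 1623.6 kg/s

1624 kg/s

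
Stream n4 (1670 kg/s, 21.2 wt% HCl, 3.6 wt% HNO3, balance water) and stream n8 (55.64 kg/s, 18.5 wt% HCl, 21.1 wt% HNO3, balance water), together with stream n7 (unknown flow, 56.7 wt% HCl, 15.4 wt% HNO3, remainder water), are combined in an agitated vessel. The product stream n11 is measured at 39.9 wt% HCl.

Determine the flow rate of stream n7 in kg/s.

Let n7 be the unknown flow. Total out = 1725.6 + n7.
HCl balance: 364.33 + 0.567·n7 = 0.399·(1725.6 + n7)
(0.567 − 0.399)·n7 = 0.399×1725.6 − 364.33 = 324.2
n7 = 324.2 / 0.168 = 1929.7 kg/s

1930 kg/s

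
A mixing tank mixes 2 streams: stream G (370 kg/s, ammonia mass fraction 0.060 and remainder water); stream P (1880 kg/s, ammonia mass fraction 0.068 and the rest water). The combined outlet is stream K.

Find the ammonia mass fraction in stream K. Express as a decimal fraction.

Total flow out = 370 + 1880 = 2250 kg/s.
ammonia in = 370×0.060 + 1880×0.068 = 150.04 kg/s.
ammonia mass fraction in K = 150.04/2250 = 0.067.

0.067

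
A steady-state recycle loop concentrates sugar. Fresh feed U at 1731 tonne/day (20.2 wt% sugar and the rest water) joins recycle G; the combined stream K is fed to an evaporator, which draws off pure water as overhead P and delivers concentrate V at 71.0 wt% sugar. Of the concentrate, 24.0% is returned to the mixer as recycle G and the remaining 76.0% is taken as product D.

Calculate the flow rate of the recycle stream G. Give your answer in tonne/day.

Overall sugar balance (none leaves overhead): sugar in fresh feed = sugar in product, i.e. 1731×0.202 = (1−0.240)·V·0.710.
V = 349.66/(0.710×0.760) = 648 tonne/day.
Recycle G = 0.240×648 = 155.52 tonne/day.

155.5 tonne/day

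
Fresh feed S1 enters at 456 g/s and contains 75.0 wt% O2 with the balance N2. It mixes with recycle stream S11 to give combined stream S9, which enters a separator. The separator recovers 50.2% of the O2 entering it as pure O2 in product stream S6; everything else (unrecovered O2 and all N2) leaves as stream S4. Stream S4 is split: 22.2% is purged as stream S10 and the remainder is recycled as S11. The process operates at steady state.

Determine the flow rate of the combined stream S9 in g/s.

N2 enters only via S1 and leaves only via the purge: 456×0.250 = 0.222×(N2 in S4), and the separator passes all N2, so N2 in S9 = N2 in S4 = 513.51 g/s.
O2 in S9: m_A = 456×0.750 + (1−0.222)·(1−0.502)·m_A, so m_A = 342/0.6126 = 558.32 g/s.
S9 = 558.32 + 513.51 = 1071.8 g/s.

1072 g/s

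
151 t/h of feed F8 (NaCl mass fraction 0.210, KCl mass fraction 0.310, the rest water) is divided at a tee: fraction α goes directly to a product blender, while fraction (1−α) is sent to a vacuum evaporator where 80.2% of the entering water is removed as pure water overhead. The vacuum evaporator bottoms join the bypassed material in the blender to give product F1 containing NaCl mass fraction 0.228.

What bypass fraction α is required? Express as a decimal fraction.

0.795

All 151×0.210 = 31.71 t/h of NaCl reaches F1, so F1 = 31.71/0.228 = 139.08 t/h and vapour = 11.921 t/h.
The evaporator receives (1−α)·151 of feed at 0.480 water and removes 0.802 of that water:
0.802×0.480×(1−α)×151 = 11.921
(1−α) = 11.921/58.129 = 0.2051;  α = 0.7949.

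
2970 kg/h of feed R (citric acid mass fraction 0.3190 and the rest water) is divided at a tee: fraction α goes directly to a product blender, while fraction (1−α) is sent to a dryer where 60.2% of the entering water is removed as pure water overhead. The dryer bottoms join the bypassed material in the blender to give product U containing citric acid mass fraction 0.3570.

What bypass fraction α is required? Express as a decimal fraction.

All 2970×0.319 = 947.43 kg/h of citric acid reaches U, so U = 947.43/0.357 = 2653.9 kg/h and vapour = 316.13 kg/h.
The evaporator receives (1−α)·2970 of feed at 0.681 water and removes 0.602 of that water:
0.602×0.681×(1−α)×2970 = 316.13
(1−α) = 316.13/1217.6 = 0.2596;  α = 0.7404.

0.740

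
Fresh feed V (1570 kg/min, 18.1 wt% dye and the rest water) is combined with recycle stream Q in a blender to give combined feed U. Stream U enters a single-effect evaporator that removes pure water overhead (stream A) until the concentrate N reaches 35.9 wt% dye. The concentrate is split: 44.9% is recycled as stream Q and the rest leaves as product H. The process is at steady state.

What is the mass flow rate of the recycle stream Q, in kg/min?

645 kg/min

Overall dye balance (none leaves overhead): dye in fresh feed = dye in product, i.e. 1570×0.181 = (1−0.449)·N·0.359.
N = 284.17/(0.359×0.551) = 1436.6 kg/min.
Recycle Q = 0.449×1436.6 = 645.03 kg/min.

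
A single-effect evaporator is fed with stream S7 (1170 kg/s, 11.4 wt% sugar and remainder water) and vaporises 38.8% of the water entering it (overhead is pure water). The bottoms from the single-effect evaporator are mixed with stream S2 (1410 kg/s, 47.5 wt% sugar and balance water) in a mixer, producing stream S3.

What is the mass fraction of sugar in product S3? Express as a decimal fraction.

Vapour removed = 0.388×0.886×1170 = 402.21 kg/s; concentrate = 767.79 kg/s.
sugar reaching the mixer = 133.38 (from concentrate) + 1410×0.475 = 803.13 kg/s.
Product flow = 767.79 + 1410 = 2177.8 kg/s; sugar fraction = 0.3688.

0.3688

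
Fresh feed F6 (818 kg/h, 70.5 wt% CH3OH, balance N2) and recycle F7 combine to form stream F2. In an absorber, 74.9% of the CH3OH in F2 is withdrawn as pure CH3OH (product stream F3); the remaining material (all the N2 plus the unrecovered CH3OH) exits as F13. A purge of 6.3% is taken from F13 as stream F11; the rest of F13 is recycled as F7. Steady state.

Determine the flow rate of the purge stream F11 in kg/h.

N2 enters only via F6 and leaves only via the purge: 818×0.295 = 0.063×(N2 in F13), and the absorber passes all N2, so N2 in F2 = N2 in F13 = 3830.3 kg/h.
CH3OH in F2: m_A = 818×0.705 + (1−0.063)·(1−0.749)·m_A, so m_A = 576.69/0.7648 = 754.03 kg/h.
F13 = (1−0.749)×754.03 + 3830.3 = 4019.6 kg/h.
Purge F11 = 0.063×4019.6 = 253.23 kg/h.

253.2 kg/h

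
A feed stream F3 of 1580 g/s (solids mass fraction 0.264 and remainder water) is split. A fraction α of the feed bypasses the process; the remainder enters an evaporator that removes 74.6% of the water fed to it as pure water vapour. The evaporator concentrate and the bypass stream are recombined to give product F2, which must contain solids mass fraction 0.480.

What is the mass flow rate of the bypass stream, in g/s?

285.1 g/s

All 1580×0.264 = 417.12 g/s of solids reaches F2, so F2 = 417.12/0.480 = 869 g/s and vapour = 711 g/s.
The evaporator receives (1−α)·1580 of feed at 0.736 water and removes 0.746 of that water:
0.746×0.736×(1−α)×1580 = 711
(1−α) = 711/867.51 = 0.8196;  α = 0.1804.
Bypass flow = 0.1804×1580 = 285.05 g/s.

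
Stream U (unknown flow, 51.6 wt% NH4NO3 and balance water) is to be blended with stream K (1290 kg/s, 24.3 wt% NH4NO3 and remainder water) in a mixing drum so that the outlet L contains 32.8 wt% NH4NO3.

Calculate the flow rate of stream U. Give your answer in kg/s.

583.2 kg/s

Let U be the unknown flow. Total out = 1290 + U.
NH4NO3 balance: 313.47 + 0.516·U = 0.328·(1290 + U)
(0.516 − 0.328)·U = 0.328×1290 − 313.47 = 109.65
U = 109.65 / 0.188 = 583.24 kg/s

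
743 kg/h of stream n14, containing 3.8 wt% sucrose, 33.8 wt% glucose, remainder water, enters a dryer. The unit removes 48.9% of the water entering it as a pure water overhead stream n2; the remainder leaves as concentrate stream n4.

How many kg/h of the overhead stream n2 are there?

water entering = 743×0.624 = 463.63 kg/h; overhead removed = 0.489×463.63 = 226.72 kg/h.

226.7 kg/h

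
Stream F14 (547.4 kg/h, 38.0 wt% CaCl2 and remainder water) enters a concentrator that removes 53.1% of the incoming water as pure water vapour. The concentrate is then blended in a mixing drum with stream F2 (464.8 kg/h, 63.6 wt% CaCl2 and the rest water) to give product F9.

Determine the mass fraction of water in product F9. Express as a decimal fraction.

0.395

Vapour removed = 0.531×0.620×547.4 = 180.22 kg/h; concentrate = 367.18 kg/h.
water reaching the mixer = 159.17 (from concentrate) + 464.8×0.364 = 328.36 kg/h.
Product flow = 367.18 + 464.8 = 831.98 kg/h; water fraction = 0.395.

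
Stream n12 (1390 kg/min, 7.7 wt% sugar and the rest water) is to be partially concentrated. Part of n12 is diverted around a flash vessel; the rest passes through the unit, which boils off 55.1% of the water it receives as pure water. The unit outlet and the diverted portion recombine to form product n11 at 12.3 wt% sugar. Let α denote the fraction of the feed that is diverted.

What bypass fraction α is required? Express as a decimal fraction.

0.265

All 1390×0.077 = 107.03 kg/min of sugar reaches n11, so n11 = 107.03/0.123 = 870.16 kg/min and vapour = 519.84 kg/min.
The evaporator receives (1−α)·1390 of feed at 0.923 water and removes 0.551 of that water:
0.551×0.923×(1−α)×1390 = 519.84
(1−α) = 519.84/706.92 = 0.7354;  α = 0.2646.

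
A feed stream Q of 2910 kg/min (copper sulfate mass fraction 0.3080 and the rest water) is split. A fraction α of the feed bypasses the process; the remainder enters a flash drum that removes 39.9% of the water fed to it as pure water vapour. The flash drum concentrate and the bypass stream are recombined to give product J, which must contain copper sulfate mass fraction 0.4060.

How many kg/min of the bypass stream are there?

366 kg/min

All 2910×0.308 = 896.28 kg/min of copper sulfate reaches J, so J = 896.28/0.406 = 2207.6 kg/min and vapour = 702.41 kg/min.
The evaporator receives (1−α)·2910 of feed at 0.692 water and removes 0.399 of that water:
0.399×0.692×(1−α)×2910 = 702.41
(1−α) = 702.41/803.47 = 0.8742;  α = 0.1258.
Bypass flow = 0.1258×2910 = 366.02 kg/min.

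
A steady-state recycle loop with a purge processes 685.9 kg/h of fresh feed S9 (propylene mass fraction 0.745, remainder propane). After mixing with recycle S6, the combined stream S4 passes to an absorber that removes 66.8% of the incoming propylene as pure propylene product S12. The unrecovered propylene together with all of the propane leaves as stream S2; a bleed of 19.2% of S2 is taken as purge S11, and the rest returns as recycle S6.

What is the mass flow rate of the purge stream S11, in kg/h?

219.4 kg/h

propane enters only via S9 and leaves only via the purge: 685.9×0.255 = 0.192×(propane in S2), and the absorber passes all propane, so propane in S4 = propane in S2 = 910.96 kg/h.
propylene in S4: m_A = 685.9×0.745 + (1−0.192)·(1−0.668)·m_A, so m_A = 511/0.7317 = 698.33 kg/h.
S2 = (1−0.668)×698.33 + 910.96 = 1142.8 kg/h.
Purge S11 = 0.192×1142.8 = 219.42 kg/h.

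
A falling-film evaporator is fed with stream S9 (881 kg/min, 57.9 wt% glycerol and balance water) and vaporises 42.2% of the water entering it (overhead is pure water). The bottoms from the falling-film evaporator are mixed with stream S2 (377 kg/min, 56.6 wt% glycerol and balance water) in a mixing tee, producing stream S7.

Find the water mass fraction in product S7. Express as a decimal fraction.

Vapour removed = 0.422×0.421×881 = 156.52 kg/min; concentrate = 724.48 kg/min.
water reaching the mixer = 214.38 (from concentrate) + 377×0.434 = 378 kg/min.
Product flow = 724.48 + 377 = 1101.5 kg/min; water fraction = 0.3432.

0.3432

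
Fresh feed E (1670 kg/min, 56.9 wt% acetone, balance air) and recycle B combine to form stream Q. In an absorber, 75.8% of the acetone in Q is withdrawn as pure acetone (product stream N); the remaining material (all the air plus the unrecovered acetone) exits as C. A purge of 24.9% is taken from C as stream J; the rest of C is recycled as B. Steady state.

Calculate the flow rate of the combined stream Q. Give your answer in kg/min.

4052 kg/min

air enters only via E and leaves only via the purge: 1670×0.431 = 0.249×(air in C), and the absorber passes all air, so air in Q = air in C = 2890.6 kg/min.
acetone in Q: m_A = 1670×0.569 + (1−0.249)·(1−0.758)·m_A, so m_A = 950.23/0.8183 = 1161.3 kg/min.
Q = 1161.3 + 2890.6 = 4051.9 kg/min.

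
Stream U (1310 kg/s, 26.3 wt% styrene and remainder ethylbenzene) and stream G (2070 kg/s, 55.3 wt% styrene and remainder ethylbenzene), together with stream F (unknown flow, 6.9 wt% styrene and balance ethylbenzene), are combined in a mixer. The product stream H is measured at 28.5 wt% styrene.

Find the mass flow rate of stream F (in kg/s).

2435 kg/s

Let F be the unknown flow. Total out = 3380 + F.
styrene balance: 1489.2 + 0.069·F = 0.285·(3380 + F)
(0.069 − 0.285)·F = 0.285×3380 − 1489.2 = -525.94
F = -525.94 / -0.216 = 2434.9 kg/s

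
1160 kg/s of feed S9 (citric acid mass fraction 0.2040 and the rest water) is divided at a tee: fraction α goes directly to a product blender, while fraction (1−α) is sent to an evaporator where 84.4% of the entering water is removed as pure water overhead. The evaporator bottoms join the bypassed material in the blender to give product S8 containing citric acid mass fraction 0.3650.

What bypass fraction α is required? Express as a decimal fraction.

0.343

All 1160×0.204 = 236.64 kg/s of citric acid reaches S8, so S8 = 236.64/0.365 = 648.33 kg/s and vapour = 511.67 kg/s.
The evaporator receives (1−α)·1160 of feed at 0.796 water and removes 0.844 of that water:
0.844×0.796×(1−α)×1160 = 511.67
(1−α) = 511.67/779.32 = 0.6566;  α = 0.3434.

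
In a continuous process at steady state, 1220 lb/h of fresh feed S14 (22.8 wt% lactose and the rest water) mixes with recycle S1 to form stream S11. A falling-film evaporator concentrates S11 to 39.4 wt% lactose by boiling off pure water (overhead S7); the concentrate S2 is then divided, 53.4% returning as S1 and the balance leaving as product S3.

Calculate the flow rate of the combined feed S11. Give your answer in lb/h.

Overall lactose balance (none leaves overhead): lactose in fresh feed = lactose in product, i.e. 1220×0.228 = (1−0.534)·S2·0.394.
S2 = 278.16/(0.394×0.466) = 1515 lb/h.
Recycle S1 = 0.534×1515 = 809.01 lb/h.
Combined feed S11 = 1220 + 809.01 = 2029 lb/h.

2029 lb/h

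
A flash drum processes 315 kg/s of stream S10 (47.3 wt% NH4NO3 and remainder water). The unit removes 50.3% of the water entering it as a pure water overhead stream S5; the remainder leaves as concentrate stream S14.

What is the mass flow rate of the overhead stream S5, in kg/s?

83.5 kg/s

water entering = 315×0.527 = 166 kg/s; overhead removed = 0.503×166 = 83.501 kg/s.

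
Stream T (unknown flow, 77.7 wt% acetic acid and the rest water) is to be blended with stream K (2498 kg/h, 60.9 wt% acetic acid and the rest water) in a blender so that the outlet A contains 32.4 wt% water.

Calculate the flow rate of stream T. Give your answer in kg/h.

Let T be the unknown flow. Total out = 2498 + T.
water balance: 976.72 + 0.223·T = 0.324·(2498 + T)
(0.223 − 0.324)·T = 0.324×2498 − 976.72 = -167.37
T = -167.37 / -0.101 = 1657.1 kg/h

1657 kg/h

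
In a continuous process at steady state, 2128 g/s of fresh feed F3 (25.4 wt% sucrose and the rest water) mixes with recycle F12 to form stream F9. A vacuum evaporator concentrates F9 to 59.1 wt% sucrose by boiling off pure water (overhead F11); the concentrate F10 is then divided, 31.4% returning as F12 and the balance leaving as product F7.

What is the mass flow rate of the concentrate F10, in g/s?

1333 g/s

Overall sucrose balance (none leaves overhead): sucrose in fresh feed = sucrose in product, i.e. 2128×0.254 = (1−0.314)·F10·0.591.
F10 = 540.51/(0.591×0.686) = 1333.2 g/s.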